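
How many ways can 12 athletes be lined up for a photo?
12! = 479001600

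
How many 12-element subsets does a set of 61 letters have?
C(61,12) = 61!/(12!×49!) = 1742058970275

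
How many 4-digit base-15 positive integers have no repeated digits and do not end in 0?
Last digit: 14 nonzero choices. First digit: 13 (nonzero, ≠last). Middle 2: P(13,2) = 156. Total = 28392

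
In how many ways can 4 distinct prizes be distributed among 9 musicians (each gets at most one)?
P(9,4) = 9!/(9-4)! = 3024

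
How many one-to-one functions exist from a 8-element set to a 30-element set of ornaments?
P(30,8) = 30!/(30-8)! = 235989936000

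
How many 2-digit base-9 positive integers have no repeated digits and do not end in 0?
Last digit: 8 nonzero choices. First digit: 7 (nonzero, ≠last). Middle 0: P(7,0) = 1. Total = 56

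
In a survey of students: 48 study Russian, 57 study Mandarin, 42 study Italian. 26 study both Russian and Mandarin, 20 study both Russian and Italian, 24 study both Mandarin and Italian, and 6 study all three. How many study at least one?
|A∪B∪C| = 48+57+42-26-20-24+6 = 83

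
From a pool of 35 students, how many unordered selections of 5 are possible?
C(35,5) = 35!/(5!×30!) = 324632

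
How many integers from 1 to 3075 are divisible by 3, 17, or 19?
⌊3075/3⌋+⌊3075/17⌋+⌊3075/19⌋ - ⌊3075/51⌋-⌊3075/57⌋-⌊3075/323⌋ + ⌊3075/969⌋ = 1025+180+161 - 60-53-9 + 3 = 1247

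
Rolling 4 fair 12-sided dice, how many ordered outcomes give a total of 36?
Coefficient of x^36 in (x + x² + ... + x^12)^4. By inclusion-exclusion on dice exceeding 12: Σ_j (-1)^j C(4,j)·C(36-1-12j, 3) = C(4,0)·C(35,3) - C(4,1)·C(23,3) + C(4,2)·C(11,3) = 1·6545 - 4·1771 + 6·165 = 451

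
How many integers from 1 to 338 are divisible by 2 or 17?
⌊338/2⌋ + ⌊338/17⌋ - ⌊338/34⌋ = 169 + 19 - 9 = 179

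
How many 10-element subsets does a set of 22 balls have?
C(22,10) = 22!/(10!×12!) = 646646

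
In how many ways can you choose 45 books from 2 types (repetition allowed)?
C(45+2-1, 2-1) = C(46, 1) = 46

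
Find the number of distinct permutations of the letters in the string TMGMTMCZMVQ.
11! / (1! × 1! × 4! × 1! × 1! × 1! × 2!) = 831600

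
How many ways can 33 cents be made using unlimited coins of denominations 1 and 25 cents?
Coefficient of x^33 in 1/(1-x^1) · 1/(1-x^25). Use j coins of 25 for j = 0..⌊33/25⌋ = 1, the rest in 1s: 1 + 1 = 2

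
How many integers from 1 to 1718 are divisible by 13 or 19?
⌊1718/13⌋ + ⌊1718/19⌋ - ⌊1718/247⌋ = 132 + 90 - 6 = 216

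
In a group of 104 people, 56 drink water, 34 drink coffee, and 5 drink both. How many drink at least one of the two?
|A∪B| = |A| + |B| - |A∩B| = 56 + 34 - 5 = 85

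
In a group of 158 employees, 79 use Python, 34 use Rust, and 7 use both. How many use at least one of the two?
|A∪B| = |A| + |B| - |A∩B| = 79 + 34 - 7 = 106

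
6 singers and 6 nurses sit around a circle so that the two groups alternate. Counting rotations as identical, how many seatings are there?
Fix one of the singers: (6-1)! ways for the remaining singers, × 6! ways for the nurses = 120 × 720 = 86400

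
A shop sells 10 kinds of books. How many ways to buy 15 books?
C(15+10-1, 10-1) = C(24, 9) = 1307504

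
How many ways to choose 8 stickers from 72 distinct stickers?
C(72,8) = 72!/(8!×64!) = 11969016345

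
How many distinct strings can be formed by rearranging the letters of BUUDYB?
6! / (1! × 1! × 2! × 2!) = 180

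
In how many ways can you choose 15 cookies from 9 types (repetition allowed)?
C(15+9-1, 9-1) = C(23, 8) = 490314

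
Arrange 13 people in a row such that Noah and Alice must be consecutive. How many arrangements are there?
Treat the 2 as one block: (13-2+1)! × 2! = 479001600 × 2 = 958003200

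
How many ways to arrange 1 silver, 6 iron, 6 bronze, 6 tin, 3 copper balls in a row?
22! / (1! × 6! × 6! × 6! × 3!) = 501900759360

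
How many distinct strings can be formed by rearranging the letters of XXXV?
4! / (3! × 1!) = 4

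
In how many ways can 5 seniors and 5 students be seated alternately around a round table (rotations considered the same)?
Fix one of the seniors: (5-1)! ways for the remaining seniors, × 5! ways for the students = 24 × 120 = 2880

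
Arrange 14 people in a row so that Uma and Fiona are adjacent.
Treat as block: (14-1)! × 2! = 6227020800 × 2 = 12454041600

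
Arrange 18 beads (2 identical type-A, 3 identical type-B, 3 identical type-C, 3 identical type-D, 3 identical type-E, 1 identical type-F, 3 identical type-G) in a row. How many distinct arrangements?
18! / (2! × 3! × 3! × 3! × 3! × 1! × 3!) = 411675264000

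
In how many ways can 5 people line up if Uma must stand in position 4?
Fix one position: (5-1)! = 24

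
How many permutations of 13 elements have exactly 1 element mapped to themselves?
Choose the 1 fixed point C(13,1) = 13, derange the rest: !12 = Σ_{j=0}^{12} (-1)^j·12!/j! = 479001600 - 479001600 + 239500800 - 79833600 + 19958400 - 3991680 + 665280 - 95040 + 11880 - 1320 + 132 - 12 + 1 = 176214841. Product = 13 × 176214841 = 2290792933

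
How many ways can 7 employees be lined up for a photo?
7! = 5040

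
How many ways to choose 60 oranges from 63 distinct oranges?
C(63,60) = 63!/(60!×3!) = 39711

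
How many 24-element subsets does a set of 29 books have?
C(29,24) = 29!/(24!×5!) = 118755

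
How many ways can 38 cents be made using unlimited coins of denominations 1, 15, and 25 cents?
Coefficient of x^38 in 1/(1-x^1) · 1/(1-x^15) · 1/(1-x^25). Case on j = number of 25-cent coins (j = 0..1); remainder r = 38 - 25j is made from {1,15} in ⌊r/15⌋+1 ways. r = 38, 13 → 3 + 1 = 4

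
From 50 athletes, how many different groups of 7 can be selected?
C(50,7) = 50!/(7!×43!) = 99884400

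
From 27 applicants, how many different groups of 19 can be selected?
C(27,19) = 27!/(19!×8!) = 2220075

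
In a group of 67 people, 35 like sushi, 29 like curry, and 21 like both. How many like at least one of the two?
|A∪B| = |A| + |B| - |A∩B| = 35 + 29 - 21 = 43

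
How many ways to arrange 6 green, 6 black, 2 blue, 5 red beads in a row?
19! / (6! × 6! × 2! × 5!) = 977728752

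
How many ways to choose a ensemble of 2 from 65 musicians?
C(65,2) = 65!/(2!×63!) = 2080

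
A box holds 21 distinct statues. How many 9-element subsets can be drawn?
C(21,9) = 21!/(9!×12!) = 293930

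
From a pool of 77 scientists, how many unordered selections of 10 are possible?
C(77,10) = 77!/(10!×67!) = 1096993404430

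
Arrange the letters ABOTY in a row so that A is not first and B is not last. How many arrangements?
By inclusion-exclusion: 5! - 2×(5-1)! + (5-2)! = 120 - 48 + 6 = 78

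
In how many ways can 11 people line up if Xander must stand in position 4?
Fix one position: (11-1)! = 3628800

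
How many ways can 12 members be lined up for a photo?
12! = 479001600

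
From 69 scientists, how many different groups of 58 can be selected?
C(69,58) = 69!/(58!×11!) = 1823810410032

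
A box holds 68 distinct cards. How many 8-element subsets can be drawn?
C(68,8) = 68!/(8!×60!) = 7392009768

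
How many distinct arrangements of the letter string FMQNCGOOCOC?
11! / (1! × 1! × 1! × 3! × 1! × 1! × 3!) = 1108800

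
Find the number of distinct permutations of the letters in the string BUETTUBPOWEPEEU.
15! / (3! × 1! × 2! × 1! × 2! × 2! × 4!) = 1135134000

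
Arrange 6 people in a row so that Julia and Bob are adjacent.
Treat as block: (6-1)! × 2! = 120 × 2 = 240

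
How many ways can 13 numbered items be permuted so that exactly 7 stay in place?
Choose the 7 fixed points C(13,7) = 1716, derange the rest: !6 = Σ_{j=0}^{6} (-1)^j·6!/j! = 720 - 720 + 360 - 120 + 30 - 6 + 1 = 265. Product = 1716 × 265 = 454740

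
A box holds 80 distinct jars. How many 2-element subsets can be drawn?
C(80,2) = 80!/(2!×78!) = 3160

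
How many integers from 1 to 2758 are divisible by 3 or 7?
⌊2758/3⌋ + ⌊2758/7⌋ - ⌊2758/21⌋ = 919 + 394 - 131 = 1182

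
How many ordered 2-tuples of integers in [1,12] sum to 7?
Coefficient of x^7 in (x + x² + ... + x^12)^2. By inclusion-exclusion on dice exceeding 12: Σ_j (-1)^j C(2,j)·C(7-1-12j, 1) = C(2,0)·C(6,1) = 1·6 = 6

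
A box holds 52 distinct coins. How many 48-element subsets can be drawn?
C(52,48) = 52!/(48!×4!) = 270725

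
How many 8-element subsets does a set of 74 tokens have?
C(74,8) = 74!/(8!×66!) = 15071474661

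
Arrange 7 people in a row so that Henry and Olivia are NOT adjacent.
Total - adjacent = 7! - (7-1)!×2 = 5040 - 1440 = 3600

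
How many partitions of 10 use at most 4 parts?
By conjugation, equals partitions of 10 into parts ≤ 4. Let r_j(i) = number of partitions of i into parts ≤ j, for i = 0..10. r_1(i) = 1 for all i; r_j(i) = r_{j-1}(i) + r_j(i-j). Rows j = 2..4: ≤2: 1 1 2 2 3 3 4 4 5 5 6; ≤3: 1 1 2 3 4 5 7 8 10 12 14; ≤4: 1 1 2 3 5 6 9 11 15 18 23. r_4(10) = 23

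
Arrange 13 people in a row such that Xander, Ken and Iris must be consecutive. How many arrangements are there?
Treat the 3 as one block: (13-3+1)! × 3! = 39916800 × 6 = 239500800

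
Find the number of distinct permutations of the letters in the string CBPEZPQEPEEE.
12! / (1! × 3! × 1! × 1! × 1! × 5!) = 665280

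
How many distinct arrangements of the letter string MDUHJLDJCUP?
11! / (1! × 1! × 2! × 2! × 2! × 1! × 1! × 1!) = 4989600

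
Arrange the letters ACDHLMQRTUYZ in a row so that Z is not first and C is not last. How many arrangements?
By inclusion-exclusion: 12! - 2×(12-1)! + (12-2)! = 479001600 - 79833600 + 3628800 = 402796800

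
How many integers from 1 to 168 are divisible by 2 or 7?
⌊168/2⌋ + ⌊168/7⌋ - ⌊168/14⌋ = 84 + 24 - 12 = 96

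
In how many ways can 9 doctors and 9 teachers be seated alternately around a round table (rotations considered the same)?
Fix one of the doctors: (9-1)! ways for the remaining doctors, × 9! ways for the teachers = 40320 × 362880 = 14631321600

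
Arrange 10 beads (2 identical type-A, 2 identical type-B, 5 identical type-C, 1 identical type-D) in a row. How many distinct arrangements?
10! / (2! × 2! × 5! × 1!) = 7560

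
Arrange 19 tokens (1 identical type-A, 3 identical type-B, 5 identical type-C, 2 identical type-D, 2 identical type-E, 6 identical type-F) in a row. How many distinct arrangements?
19! / (1! × 3! × 5! × 2! × 2! × 6!) = 58663725120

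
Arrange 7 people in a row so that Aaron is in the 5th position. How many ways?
Fix one position: (7-1)! = 720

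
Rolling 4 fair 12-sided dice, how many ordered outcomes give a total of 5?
Coefficient of x^5 in (x + x² + ... + x^12)^4. By inclusion-exclusion on dice exceeding 12: Σ_j (-1)^j C(4,j)·C(5-1-12j, 3) = C(4,0)·C(4,3) = 1·4 = 4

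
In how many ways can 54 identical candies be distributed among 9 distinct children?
C(54+9-1, 9-1) = C(62, 8) = 3381098545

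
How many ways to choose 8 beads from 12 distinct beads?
C(12,8) = 12!/(8!×4!) = 495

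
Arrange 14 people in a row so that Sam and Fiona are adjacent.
Treat as block: (14-1)! × 2! = 6227020800 × 2 = 12454041600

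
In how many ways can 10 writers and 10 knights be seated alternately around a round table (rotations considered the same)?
Fix one of the writers: (10-1)! ways for the remaining writers, × 10! ways for the knights = 362880 × 3628800 = 1316818944000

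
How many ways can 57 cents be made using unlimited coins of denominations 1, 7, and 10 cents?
Coefficient of x^57 in 1/(1-x^1) · 1/(1-x^7) · 1/(1-x^10). Case on j = number of 10-cent coins (j = 0..5); remainder r = 57 - 10j is made from {1,7} in ⌊r/7⌋+1 ways. r = 57, 47, 37, 27, 17, 7 → 9 + 7 + 6 + 4 + 3 + 2 = 31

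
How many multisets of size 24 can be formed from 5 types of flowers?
C(24+5-1, 5-1) = C(28, 4) = 20475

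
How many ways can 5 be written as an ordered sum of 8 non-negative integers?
C(5+8-1, 8-1) = C(12, 7) = 792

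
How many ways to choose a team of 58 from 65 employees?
C(65,58) = 65!/(58!×7!) = 696190560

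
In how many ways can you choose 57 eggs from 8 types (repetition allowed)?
C(57+8-1, 8-1) = C(64, 7) = 621216192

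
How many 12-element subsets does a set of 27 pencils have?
C(27,12) = 27!/(12!×15!) = 17383860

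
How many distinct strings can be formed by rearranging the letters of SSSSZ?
5! / (4! × 1!) = 5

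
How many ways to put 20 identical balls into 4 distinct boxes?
C(20+4-1, 4-1) = C(23, 3) = 1771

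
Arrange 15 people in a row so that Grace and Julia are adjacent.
Treat as block: (15-1)! × 2! = 87178291200 × 2 = 174356582400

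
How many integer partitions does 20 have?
Pentagonal recurrence p(n) = p(n-1) + p(n-2) - p(n-5) - p(n-7) + p(n-12) + p(n-15) - ... gives p(0..19) = 1, 1, 2, 3, 5, 7, 11, 15, 22, 30, 42, 56, 77, 101, 135, 176, 231, 297, 385, 490. p(20) = p(19) + p(18) - p(15) - p(13) + p(8) + p(5) = 490 + 385 - 176 - 101 + 22 + 7 = 627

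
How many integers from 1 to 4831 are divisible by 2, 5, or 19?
⌊4831/2⌋+⌊4831/5⌋+⌊4831/19⌋ - ⌊4831/10⌋-⌊4831/38⌋-⌊4831/95⌋ + ⌊4831/190⌋ = 2415+966+254 - 483-127-50 + 25 = 3000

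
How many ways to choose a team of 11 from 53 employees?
C(53,11) = 53!/(11!×42!) = 76223753060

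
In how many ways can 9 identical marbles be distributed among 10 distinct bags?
C(9+10-1, 10-1) = C(18, 9) = 48620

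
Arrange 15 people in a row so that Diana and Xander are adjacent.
Treat as block: (15-1)! × 2! = 87178291200 × 2 = 174356582400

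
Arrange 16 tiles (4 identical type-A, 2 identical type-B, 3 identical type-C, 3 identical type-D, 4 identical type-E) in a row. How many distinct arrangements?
16! / (4! × 2! × 3! × 3! × 4!) = 504504000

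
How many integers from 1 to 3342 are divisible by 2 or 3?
⌊3342/2⌋ + ⌊3342/3⌋ - ⌊3342/6⌋ = 1671 + 1114 - 557 = 2228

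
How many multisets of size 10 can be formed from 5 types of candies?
C(10+5-1, 5-1) = C(14, 4) = 1001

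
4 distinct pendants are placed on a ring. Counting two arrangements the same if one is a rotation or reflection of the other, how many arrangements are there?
(4-1)!/2 = 6/2 = 3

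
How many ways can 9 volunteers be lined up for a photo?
9! = 362880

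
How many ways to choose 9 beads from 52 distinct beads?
C(52,9) = 52!/(9!×43!) = 3679075400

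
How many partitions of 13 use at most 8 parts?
By conjugation, equals partitions of 13 into parts ≤ 8. Let r_j(i) = number of partitions of i into parts ≤ j, for i = 0..13. r_1(i) = 1 for all i; r_j(i) = r_{j-1}(i) + r_j(i-j). Rows j = 2..8: ≤2: 1 1 2 2 3 3 4 4 5 5 6 6 7 7; ≤3: 1 1 2 3 4 5 7 8 10 12 14 16 19 21; ≤4: 1 1 2 3 5 6 9 11 15 18 23 27 34 39; ≤5: 1 1 2 3 5 7 10 13 18 23 30 37 47 57; ≤6: 1 1 2 3 5 7 11 14 20 26 35 44 58 71; ≤7: 1 1 2 3 5 7 11 15 21 28 38 49 65 82; ≤8: 1 1 2 3 5 7 11 15 22 29 40 52 70 89. r_8(13) = 89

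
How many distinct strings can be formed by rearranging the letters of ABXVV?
5! / (1! × 1! × 1! × 2!) = 60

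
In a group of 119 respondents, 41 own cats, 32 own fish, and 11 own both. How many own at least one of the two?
|A∪B| = |A| + |B| - |A∩B| = 41 + 32 - 11 = 62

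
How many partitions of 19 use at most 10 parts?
By conjugation, equals partitions of 19 into parts ≤ 10. Let r_j(i) = number of partitions of i into parts ≤ j, for i = 0..19. r_1(i) = 1 for all i; r_j(i) = r_{j-1}(i) + r_j(i-j). Rows j = 2..10: ≤2: 1 1 2 2 3 3 4 4 5 5 6 6 7 7 8 8 9 9 10 10; ≤3: 1 1 2 3 4 5 7 8 10 12 14 16 19 21 24 27 30 33 37 40; ≤4: 1 1 2 3 5 6 9 11 15 18 23 27 34 39 47 54 64 72 84 94; ≤5: 1 1 2 3 5 7 10 13 18 23 30 37 47 57 70 84 101 119 141 164; ≤6: 1 1 2 3 5 7 11 14 20 26 35 44 58 71 90 110 136 163 199 235; ≤7: 1 1 2 3 5 7 11 15 21 28 38 49 65 82 105 131 164 201 248 300; ≤8: 1 1 2 3 5 7 11 15 22 29 40 52 70 89 116 146 186 230 288 352; ≤9: 1 1 2 3 5 7 11 15 22 30 41 54 73 94 123 157 201 252 318 393; ≤10: 1 1 2 3 5 7 11 15 22 30 42 55 75 97 128 164 212 267 340 423. r_10(19) = 423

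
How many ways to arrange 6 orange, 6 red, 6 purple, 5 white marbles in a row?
23! / (6! × 6! × 6! × 5!) = 577185873264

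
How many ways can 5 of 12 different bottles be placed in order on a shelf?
P(12,5) = 12!/(12-5)! = 95040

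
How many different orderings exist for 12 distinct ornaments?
12! = 479001600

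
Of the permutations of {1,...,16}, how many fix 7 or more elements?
Exactly j fixed points: C(16,j)·!(16-j); sum over j ≥ 7 (derangement numbers via !m = (m-1)·(!(m-1) + !(m-2)): !0..!9 = 1, 0, 1, 2, 9, 44, 265, 1854, 14833, 133496). Σ_{j=7}^{16} C(16,j)·!(16-j) = C(16,7)·!9 + C(16,8)·!8 + C(16,9)·!7 + C(16,10)·!6 + C(16,11)·!5 + C(16,12)·!4 + C(16,13)·!3 + C(16,14)·!2 + C(16,15)·!1 + C(16,16)·!0 = 11440·133496 + 12870·14833 + 11440·1854 + 8008·265 + 4368·44 + 1820·9 + 560·2 + 120·1 + 16·0 + 1·1 = 1741636643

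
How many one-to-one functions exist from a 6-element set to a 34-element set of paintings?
P(34,6) = 34!/(34-6)! = 968330880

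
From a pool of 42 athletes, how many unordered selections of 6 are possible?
C(42,6) = 42!/(6!×36!) = 5245786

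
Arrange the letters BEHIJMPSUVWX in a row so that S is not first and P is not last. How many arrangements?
By inclusion-exclusion: 12! - 2×(12-1)! + (12-2)! = 479001600 - 79833600 + 3628800 = 402796800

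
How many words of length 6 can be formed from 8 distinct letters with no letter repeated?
P(8,6) = 8!/(8-6)! = 20160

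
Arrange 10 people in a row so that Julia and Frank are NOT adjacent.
Total - adjacent = 10! - (10-1)!×2 = 3628800 - 725760 = 2903040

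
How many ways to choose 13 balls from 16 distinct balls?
C(16,13) = 16!/(13!×3!) = 560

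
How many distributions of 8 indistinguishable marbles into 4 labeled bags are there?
C(8+4-1, 4-1) = C(11, 3) = 165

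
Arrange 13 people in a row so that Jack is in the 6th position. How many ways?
Fix one position: (13-1)! = 479001600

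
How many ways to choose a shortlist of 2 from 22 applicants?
C(22,2) = 22!/(2!×20!) = 231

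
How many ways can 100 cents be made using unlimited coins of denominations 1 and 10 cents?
Coefficient of x^100 in 1/(1-x^1) · 1/(1-x^10). Use j coins of 10 for j = 0..⌊100/10⌋ = 10, the rest in 1s: 10 + 1 = 11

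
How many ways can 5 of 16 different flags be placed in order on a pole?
P(16,5) = 16!/(16-5)! = 524160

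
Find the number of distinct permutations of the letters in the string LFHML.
5! / (1! × 2! × 1! × 1!) = 60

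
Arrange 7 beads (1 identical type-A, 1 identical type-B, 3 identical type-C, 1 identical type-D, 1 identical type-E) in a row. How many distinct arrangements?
7! / (1! × 1! × 3! × 1! × 1!) = 840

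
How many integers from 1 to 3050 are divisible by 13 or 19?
⌊3050/13⌋ + ⌊3050/19⌋ - ⌊3050/247⌋ = 234 + 160 - 12 = 382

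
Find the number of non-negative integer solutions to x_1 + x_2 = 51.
C(51+2-1, 2-1) = C(52, 1) = 52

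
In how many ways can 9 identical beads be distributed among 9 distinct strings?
C(9+9-1, 9-1) = C(17, 8) = 24310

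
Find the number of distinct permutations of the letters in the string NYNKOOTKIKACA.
13! / (1! × 1! × 2! × 3! × 2! × 1! × 1! × 2!) = 129729600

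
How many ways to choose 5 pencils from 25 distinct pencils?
C(25,5) = 25!/(5!×20!) = 53130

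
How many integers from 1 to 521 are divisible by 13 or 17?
⌊521/13⌋ + ⌊521/17⌋ - ⌊521/221⌋ = 40 + 30 - 2 = 68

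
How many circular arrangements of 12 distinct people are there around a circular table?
Circular: fix one position, arrange the rest. (12-1)! = 39916800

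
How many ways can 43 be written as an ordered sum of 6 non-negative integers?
C(43+6-1, 6-1) = C(48, 5) = 1712304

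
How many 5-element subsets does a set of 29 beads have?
C(29,5) = 29!/(5!×24!) = 118755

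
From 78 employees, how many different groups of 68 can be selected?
C(78,68) = 78!/(68!×10!) = 1258315963905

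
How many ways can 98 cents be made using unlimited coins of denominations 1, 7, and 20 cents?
Coefficient of x^98 in 1/(1-x^1) · 1/(1-x^7) · 1/(1-x^20). Case on j = number of 20-cent coins (j = 0..4); remainder r = 98 - 20j is made from {1,7} in ⌊r/7⌋+1 ways. r = 98, 78, 58, 38, 18 → 15 + 12 + 9 + 6 + 3 = 45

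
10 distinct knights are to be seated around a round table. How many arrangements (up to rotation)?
Circular: fix one position, arrange the rest. (10-1)! = 362880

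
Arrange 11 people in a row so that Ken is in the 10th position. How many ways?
Fix one position: (11-1)! = 3628800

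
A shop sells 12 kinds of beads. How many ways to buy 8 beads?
C(8+12-1, 12-1) = C(19, 11) = 75582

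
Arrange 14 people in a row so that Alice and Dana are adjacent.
Treat as block: (14-1)! × 2! = 6227020800 × 2 = 12454041600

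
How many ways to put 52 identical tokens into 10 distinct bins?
C(52+10-1, 10-1) = C(61, 9) = 17341763505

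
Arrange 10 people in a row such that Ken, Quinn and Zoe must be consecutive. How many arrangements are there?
Treat the 3 as one block: (10-3+1)! × 3! = 40320 × 6 = 241920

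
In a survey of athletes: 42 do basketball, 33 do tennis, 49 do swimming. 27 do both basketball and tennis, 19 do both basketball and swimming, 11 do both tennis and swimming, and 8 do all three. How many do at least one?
|A∪B∪C| = 42+33+49-27-19-11+8 = 75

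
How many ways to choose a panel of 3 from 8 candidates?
C(8,3) = 8!/(3!×5!) = 56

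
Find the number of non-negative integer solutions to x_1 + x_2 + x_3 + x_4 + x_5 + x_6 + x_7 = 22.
C(22+7-1, 7-1) = C(28, 6) = 376740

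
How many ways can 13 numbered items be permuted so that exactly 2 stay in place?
Choose the 2 fixed points C(13,2) = 78, derange the rest: !11 = Σ_{j=0}^{11} (-1)^j·11!/j! = 39916800 - 39916800 + 19958400 - 6652800 + 1663200 - 332640 + 55440 - 7920 + 990 - 110 + 11 - 1 = 14684570. Product = 78 × 14684570 = 1145396460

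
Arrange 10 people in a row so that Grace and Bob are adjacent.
Treat as block: (10-1)! × 2! = 362880 × 2 = 725760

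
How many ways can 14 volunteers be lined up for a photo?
14! = 87178291200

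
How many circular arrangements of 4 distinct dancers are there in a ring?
Circular: fix one position, arrange the rest. (4-1)! = 6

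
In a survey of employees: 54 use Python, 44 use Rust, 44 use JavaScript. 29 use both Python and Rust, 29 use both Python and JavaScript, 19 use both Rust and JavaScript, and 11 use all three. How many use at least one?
|A∪B∪C| = 54+44+44-29-29-19+11 = 76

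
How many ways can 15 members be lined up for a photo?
15! = 1307674368000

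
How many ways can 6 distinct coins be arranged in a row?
6! = 720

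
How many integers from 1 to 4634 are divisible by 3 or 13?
⌊4634/3⌋ + ⌊4634/13⌋ - ⌊4634/39⌋ = 1544 + 356 - 118 = 1782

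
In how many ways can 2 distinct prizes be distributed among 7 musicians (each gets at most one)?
P(7,2) = 7!/(7-2)! = 42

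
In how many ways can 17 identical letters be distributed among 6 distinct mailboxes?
C(17+6-1, 6-1) = C(22, 5) = 26334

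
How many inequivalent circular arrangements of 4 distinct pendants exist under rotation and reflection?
(4-1)!/2 = 6/2 = 3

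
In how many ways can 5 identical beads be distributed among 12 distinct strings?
C(5+12-1, 12-1) = C(16, 11) = 4368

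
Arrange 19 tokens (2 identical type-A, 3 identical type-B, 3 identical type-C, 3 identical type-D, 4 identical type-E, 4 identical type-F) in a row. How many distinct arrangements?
19! / (2! × 3! × 3! × 3! × 4! × 4!) = 488864376000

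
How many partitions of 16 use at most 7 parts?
By conjugation, equals partitions of 16 into parts ≤ 7. Let r_j(i) = number of partitions of i into parts ≤ j, for i = 0..16. r_1(i) = 1 for all i; r_j(i) = r_{j-1}(i) + r_j(i-j). Rows j = 2..7: ≤2: 1 1 2 2 3 3 4 4 5 5 6 6 7 7 8 8 9; ≤3: 1 1 2 3 4 5 7 8 10 12 14 16 19 21 24 27 30; ≤4: 1 1 2 3 5 6 9 11 15 18 23 27 34 39 47 54 64; ≤5: 1 1 2 3 5 7 10 13 18 23 30 37 47 57 70 84 101; ≤6: 1 1 2 3 5 7 11 14 20 26 35 44 58 71 90 110 136; ≤7: 1 1 2 3 5 7 11 15 21 28 38 49 65 82 105 131 164. r_7(16) = 164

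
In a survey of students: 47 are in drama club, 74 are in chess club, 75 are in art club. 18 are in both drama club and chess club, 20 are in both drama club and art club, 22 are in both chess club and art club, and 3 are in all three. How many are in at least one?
|A∪B∪C| = 47+74+75-18-20-22+3 = 139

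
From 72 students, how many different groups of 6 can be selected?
C(72,6) = 72!/(6!×66!) = 156238908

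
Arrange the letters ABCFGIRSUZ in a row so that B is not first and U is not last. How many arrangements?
By inclusion-exclusion: 10! - 2×(10-1)! + (10-2)! = 3628800 - 725760 + 40320 = 2943360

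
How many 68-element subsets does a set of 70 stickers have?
C(70,68) = 70!/(68!×2!) = 2415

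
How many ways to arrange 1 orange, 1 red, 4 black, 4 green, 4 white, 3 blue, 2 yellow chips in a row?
19! / (1! × 1! × 4! × 4! × 4! × 3! × 2!) = 733296564000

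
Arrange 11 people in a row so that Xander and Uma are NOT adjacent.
Total - adjacent = 11! - (11-1)!×2 = 39916800 - 7257600 = 32659200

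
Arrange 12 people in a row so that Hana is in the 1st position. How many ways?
Fix one position: (12-1)! = 39916800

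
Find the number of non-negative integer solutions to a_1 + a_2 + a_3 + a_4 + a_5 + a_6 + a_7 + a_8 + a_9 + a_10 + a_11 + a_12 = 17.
C(17+12-1, 12-1) = C(28, 11) = 21474180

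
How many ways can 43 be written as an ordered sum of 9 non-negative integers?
C(43+9-1, 9-1) = C(51, 8) = 636763050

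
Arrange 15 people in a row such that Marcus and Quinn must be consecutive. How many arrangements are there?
Treat the 2 as one block: (15-2+1)! × 2! = 87178291200 × 2 = 174356582400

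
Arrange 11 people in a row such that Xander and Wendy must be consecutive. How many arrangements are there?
Treat the 2 as one block: (11-2+1)! × 2! = 3628800 × 2 = 7257600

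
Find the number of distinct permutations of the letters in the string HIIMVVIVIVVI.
12! / (5! × 1! × 1! × 5!) = 33264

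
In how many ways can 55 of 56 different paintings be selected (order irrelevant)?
C(56,55) = 56!/(55!×1!) = 56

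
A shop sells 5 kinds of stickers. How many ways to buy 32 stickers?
C(32+5-1, 5-1) = C(36, 4) = 58905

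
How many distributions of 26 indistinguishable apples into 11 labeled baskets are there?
C(26+11-1, 11-1) = C(36, 10) = 254186856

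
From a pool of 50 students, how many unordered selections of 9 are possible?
C(50,9) = 50!/(9!×41!) = 2505433700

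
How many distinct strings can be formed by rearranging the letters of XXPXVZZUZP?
10! / (3! × 1! × 1! × 3! × 2!) = 50400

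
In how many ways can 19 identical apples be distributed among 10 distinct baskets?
C(19+10-1, 10-1) = C(28, 9) = 6906900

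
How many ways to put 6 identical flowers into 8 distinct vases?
C(6+8-1, 8-1) = C(13, 7) = 1716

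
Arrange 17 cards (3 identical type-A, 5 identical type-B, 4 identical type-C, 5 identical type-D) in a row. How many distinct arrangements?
17! / (3! × 5! × 4! × 5!) = 171531360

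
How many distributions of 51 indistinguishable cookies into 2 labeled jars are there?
C(51+2-1, 2-1) = C(52, 1) = 52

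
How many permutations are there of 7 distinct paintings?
7! = 5040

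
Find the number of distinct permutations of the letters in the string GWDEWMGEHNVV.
12! / (1! × 1! × 2! × 2! × 1! × 2! × 2! × 1!) = 29937600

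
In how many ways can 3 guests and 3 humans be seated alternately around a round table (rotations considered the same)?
Fix one of the guests: (3-1)! ways for the remaining guests, × 3! ways for the humans = 2 × 6 = 12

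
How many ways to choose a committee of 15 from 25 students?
C(25,15) = 25!/(15!×10!) = 3268760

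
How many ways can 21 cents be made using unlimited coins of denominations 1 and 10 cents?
Coefficient of x^21 in 1/(1-x^1) · 1/(1-x^10). Use j coins of 10 for j = 0..⌊21/10⌋ = 2, the rest in 1s: 2 + 1 = 3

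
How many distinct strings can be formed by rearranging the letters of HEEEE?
5! / (4! × 1!) = 5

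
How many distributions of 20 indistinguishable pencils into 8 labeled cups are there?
C(20+8-1, 8-1) = C(27, 7) = 888030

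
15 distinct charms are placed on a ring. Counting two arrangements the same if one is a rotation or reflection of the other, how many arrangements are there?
(15-1)!/2 = 87178291200/2 = 43589145600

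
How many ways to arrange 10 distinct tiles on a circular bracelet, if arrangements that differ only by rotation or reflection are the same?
(10-1)!/2 = 362880/2 = 181440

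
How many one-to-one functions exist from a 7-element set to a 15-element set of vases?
P(15,7) = 15!/(15-7)! = 32432400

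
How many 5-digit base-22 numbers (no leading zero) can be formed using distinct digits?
First digit: 21 choices (nonzero). Then descending: 21 × 21 × 20 × 19 × 18 = 3016440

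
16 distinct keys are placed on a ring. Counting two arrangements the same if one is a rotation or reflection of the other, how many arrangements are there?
(16-1)!/2 = 1307674368000/2 = 653837184000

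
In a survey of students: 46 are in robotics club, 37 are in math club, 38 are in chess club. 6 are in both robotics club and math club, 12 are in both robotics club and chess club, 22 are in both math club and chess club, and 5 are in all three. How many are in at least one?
|A∪B∪C| = 46+37+38-6-12-22+5 = 86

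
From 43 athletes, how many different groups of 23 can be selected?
C(43,23) = 43!/(23!×20!) = 960566918220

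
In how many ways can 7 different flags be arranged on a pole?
7! = 5040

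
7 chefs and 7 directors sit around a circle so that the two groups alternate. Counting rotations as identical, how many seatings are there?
Fix one of the chefs: (7-1)! ways for the remaining chefs, × 7! ways for the directors = 720 × 5040 = 3628800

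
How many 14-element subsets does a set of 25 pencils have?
C(25,14) = 25!/(14!×11!) = 4457400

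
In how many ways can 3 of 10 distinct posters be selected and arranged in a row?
P(10,3) = 10!/(10-3)! = 720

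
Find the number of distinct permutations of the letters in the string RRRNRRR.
7! / (1! × 6!) = 7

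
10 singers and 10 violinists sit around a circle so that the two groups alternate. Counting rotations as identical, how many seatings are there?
Fix one of the singers: (10-1)! ways for the remaining singers, × 10! ways for the violinists = 362880 × 3628800 = 1316818944000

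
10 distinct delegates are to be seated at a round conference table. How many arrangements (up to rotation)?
Circular: fix one position, arrange the rest. (10-1)! = 362880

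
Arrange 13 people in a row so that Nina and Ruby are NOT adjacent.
Total - adjacent = 13! - (13-1)!×2 = 6227020800 - 958003200 = 5269017600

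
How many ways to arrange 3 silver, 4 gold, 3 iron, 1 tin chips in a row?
11! / (3! × 4! × 3! × 1!) = 46200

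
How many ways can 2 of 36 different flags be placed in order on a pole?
P(36,2) = 36!/(36-2)! = 1260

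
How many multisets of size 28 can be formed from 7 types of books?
C(28+7-1, 7-1) = C(34, 6) = 1344904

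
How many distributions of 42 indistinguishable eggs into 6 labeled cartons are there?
C(42+6-1, 6-1) = C(47, 5) = 1533939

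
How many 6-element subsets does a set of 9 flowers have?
C(9,6) = 9!/(6!×3!) = 84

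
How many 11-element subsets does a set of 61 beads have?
C(61,11) = 61!/(11!×50!) = 418094152866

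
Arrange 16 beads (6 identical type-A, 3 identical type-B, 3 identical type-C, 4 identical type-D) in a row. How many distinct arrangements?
16! / (6! × 3! × 3! × 4!) = 33633600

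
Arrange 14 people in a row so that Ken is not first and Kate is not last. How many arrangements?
By inclusion-exclusion: 14! - 2×(14-1)! + (14-2)! = 87178291200 - 12454041600 + 479001600 = 75203251200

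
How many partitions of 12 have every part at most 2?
Let r_j(i) = number of partitions of i into parts ≤ j, for i = 0..12. r_1(i) = 1 for all i; r_j(i) = r_{j-1}(i) + r_j(i-j). Rows j = 2..2: ≤2: 1 1 2 2 3 3 4 4 5 5 6 6 7. r_2(12) = 7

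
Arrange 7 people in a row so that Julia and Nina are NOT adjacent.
Total - adjacent = 7! - (7-1)!×2 = 5040 - 1440 = 3600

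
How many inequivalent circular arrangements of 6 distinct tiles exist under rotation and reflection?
(6-1)!/2 = 120/2 = 60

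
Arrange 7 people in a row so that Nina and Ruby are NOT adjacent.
Total - adjacent = 7! - (7-1)!×2 = 5040 - 1440 = 3600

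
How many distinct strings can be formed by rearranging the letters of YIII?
4! / (3! × 1!) = 4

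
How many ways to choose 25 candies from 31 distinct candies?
C(31,25) = 31!/(25!×6!) = 736281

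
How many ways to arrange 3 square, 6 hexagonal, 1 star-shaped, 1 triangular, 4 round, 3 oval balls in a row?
18! / (3! × 6! × 1! × 1! × 4! × 3!) = 10291881600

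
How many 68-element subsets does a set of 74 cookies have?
C(74,68) = 74!/(68!×6!) = 185250786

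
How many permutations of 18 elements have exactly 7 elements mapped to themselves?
Choose the 7 fixed points C(18,7) = 31824, derange the rest: !11 = Σ_{j=0}^{11} (-1)^j·11!/j! = 39916800 - 39916800 + 19958400 - 6652800 + 1663200 - 332640 + 55440 - 7920 + 990 - 110 + 11 - 1 = 14684570. Product = 31824 × 14684570 = 467321755680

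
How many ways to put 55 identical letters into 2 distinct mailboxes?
C(55+2-1, 2-1) = C(56, 1) = 56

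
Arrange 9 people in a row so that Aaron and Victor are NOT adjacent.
Total - adjacent = 9! - (9-1)!×2 = 362880 - 80640 = 282240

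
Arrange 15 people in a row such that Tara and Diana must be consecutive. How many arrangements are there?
Treat the 2 as one block: (15-2+1)! × 2! = 87178291200 × 2 = 174356582400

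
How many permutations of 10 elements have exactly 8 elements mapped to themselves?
Choose the 8 fixed points C(10,8) = 45, derange the rest: !2 = Σ_{j=0}^{2} (-1)^j·2!/j! = 2 - 2 + 1 = 1. Product = 45 × 1 = 45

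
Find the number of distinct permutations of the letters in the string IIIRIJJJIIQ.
11! / (1! × 6! × 1! × 3!) = 9240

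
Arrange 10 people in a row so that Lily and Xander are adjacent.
Treat as block: (10-1)! × 2! = 362880 × 2 = 725760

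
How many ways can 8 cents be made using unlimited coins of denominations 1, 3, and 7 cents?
Coefficient of x^8 in 1/(1-x^1) · 1/(1-x^3) · 1/(1-x^7). Case on j = number of 7-cent coins (j = 0..1); remainder r = 8 - 7j is made from {1,3} in ⌊r/3⌋+1 ways. r = 8, 1 → 3 + 1 = 4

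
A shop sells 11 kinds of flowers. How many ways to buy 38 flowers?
C(38+11-1, 11-1) = C(48, 10) = 6540715896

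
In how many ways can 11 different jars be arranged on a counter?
11! = 39916800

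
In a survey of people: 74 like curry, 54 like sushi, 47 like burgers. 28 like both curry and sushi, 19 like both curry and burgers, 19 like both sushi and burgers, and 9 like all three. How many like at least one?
|A∪B∪C| = 74+54+47-28-19-19+9 = 118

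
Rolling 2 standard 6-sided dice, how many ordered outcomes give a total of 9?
Coefficient of x^9 in (x + x² + ... + x^6)^2. By inclusion-exclusion on dice exceeding 6: Σ_j (-1)^j C(2,j)·C(9-1-6j, 1) = C(2,0)·C(8,1) - C(2,1)·C(2,1) = 1·8 - 2·2 = 4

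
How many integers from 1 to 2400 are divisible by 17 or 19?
⌊2400/17⌋ + ⌊2400/19⌋ - ⌊2400/323⌋ = 141 + 126 - 7 = 260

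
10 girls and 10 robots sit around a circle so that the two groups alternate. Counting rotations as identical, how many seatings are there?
Fix one of the girls: (10-1)! ways for the remaining girls, × 10! ways for the robots = 362880 × 3628800 = 1316818944000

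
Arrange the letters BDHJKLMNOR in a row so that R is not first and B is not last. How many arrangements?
By inclusion-exclusion: 10! - 2×(10-1)! + (10-2)! = 3628800 - 725760 + 40320 = 2943360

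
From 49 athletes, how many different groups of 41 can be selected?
C(49,41) = 49!/(41!×8!) = 450978066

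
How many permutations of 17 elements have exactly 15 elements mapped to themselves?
Choose the 15 fixed points C(17,15) = 136, derange the rest: !2 = Σ_{j=0}^{2} (-1)^j·2!/j! = 2 - 2 + 1 = 1. Product = 136 × 1 = 136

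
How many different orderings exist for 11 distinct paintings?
11! = 39916800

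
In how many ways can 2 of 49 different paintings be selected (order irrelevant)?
C(49,2) = 49!/(2!×47!) = 1176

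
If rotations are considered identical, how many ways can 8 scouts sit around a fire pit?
Circular: fix one position, arrange the rest. (8-1)! = 5040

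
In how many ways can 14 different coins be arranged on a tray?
14! = 87178291200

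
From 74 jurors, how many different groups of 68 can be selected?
C(74,68) = 74!/(68!×6!) = 185250786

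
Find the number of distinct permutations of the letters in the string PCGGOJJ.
7! / (1! × 2! × 1! × 1! × 2!) = 1260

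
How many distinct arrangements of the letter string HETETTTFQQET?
12! / (3! × 1! × 1! × 5! × 2!) = 332640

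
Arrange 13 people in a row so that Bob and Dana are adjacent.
Treat as block: (13-1)! × 2! = 479001600 × 2 = 958003200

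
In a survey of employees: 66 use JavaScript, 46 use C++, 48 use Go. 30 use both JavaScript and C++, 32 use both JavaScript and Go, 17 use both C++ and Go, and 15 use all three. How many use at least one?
|A∪B∪C| = 66+46+48-30-32-17+15 = 96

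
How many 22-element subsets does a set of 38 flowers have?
C(38,22) = 38!/(22!×16!) = 22239974430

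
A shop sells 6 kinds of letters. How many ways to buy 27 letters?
C(27+6-1, 6-1) = C(32, 5) = 201376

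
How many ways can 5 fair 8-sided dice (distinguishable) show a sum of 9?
Coefficient of x^9 in (x + x² + ... + x^8)^5. By inclusion-exclusion on dice exceeding 8: Σ_j (-1)^j C(5,j)·C(9-1-8j, 4) = C(5,0)·C(8,4) = 1·70 = 70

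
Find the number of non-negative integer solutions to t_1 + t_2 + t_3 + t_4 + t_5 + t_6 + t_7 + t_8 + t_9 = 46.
C(46+9-1, 9-1) = C(54, 8) = 1040465790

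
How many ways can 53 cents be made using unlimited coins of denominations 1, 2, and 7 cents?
Coefficient of x^53 in 1/(1-x^1) · 1/(1-x^2) · 1/(1-x^7). Case on j = number of 7-cent coins (j = 0..7); remainder r = 53 - 7j is made from {1,2} in ⌊r/2⌋+1 ways. r = 53, 46, 39, 32, 25, 18, 11, 4 → 27 + 24 + 20 + 17 + 13 + 10 + 6 + 3 = 120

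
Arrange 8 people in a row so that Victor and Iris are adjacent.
Treat as block: (8-1)! × 2! = 5040 × 2 = 10080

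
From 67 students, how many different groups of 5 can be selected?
C(67,5) = 67!/(5!×62!) = 9657648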